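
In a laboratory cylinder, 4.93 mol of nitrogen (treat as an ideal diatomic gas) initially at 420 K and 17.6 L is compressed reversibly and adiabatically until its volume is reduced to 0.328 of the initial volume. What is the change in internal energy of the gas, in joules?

P₁ = nRT₁/V₁ = 4.93×8.314×420/17.6 = 978 kPa.
Adiabatic: TV^(γ−1) = const ⇒ T₂ = 420×(3.05)^0.400 = 656 K; PV^γ = const ⇒ P₂ = 4660 kPa.
For an ideal gas ΔU = nCvΔT with Cv = (5/2)R = 20.8 J/(mol·K).
ΔU = 4.93×20.8×(656−420) = 24200 J.

24200 J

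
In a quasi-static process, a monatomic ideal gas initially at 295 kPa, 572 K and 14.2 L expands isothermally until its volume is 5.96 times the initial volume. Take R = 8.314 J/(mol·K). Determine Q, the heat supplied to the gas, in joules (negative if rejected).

7480 J

n = P₁V₁/(RT₁) = 295×14.2/(8.314×572) = 0.881 mol.
Isothermal: T stays 572 K; PV = const ⇒ V₂ = 84.6 L, P₂ = 49.5 kPa.
ΔU = 0 (ideal gas, T constant).
W = nRT ln(V₂/V₁) = 0.881×8.314×572×ln(5.96) = 7480 J.
Q = ΔU + W = 7480 J.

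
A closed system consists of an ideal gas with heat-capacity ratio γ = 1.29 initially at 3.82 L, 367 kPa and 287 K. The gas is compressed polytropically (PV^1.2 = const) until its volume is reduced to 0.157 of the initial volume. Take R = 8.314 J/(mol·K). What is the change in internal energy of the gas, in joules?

2170 J

n = P₁V₁/(RT₁) = 367×3.82/(8.314×287) = 0.588 mol.
Polytropic n=1.2: T₂ = T₁(V₁/V₂)^(n−1) = 287×(6.37)^0.20 = 416 K; P₂ = P₁(V₁/V₂)^n = 3390 kPa.
For an ideal gas ΔU = nCvΔT with Cv = R/(γ−1) = 28.7 J/(mol·K).
ΔU = 0.588×28.7×(416−287) = 2170 J.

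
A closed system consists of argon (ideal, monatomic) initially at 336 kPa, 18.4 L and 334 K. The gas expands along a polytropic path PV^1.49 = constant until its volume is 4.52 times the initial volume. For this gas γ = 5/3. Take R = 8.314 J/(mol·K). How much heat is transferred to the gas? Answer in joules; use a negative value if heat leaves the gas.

1750 J

n = P₁V₁/(RT₁) = 336×18.4/(8.314×334) = 2.23 mol.
Polytropic n=1.49: T₂ = T₁(V₁/V₂)^(n−1) = 334×(0.221)^0.49 = 159 K; P₂ = P₁(V₁/V₂)^n = 35.5 kPa.
W = (P₁V₁−P₂V₂)/(n−1) = (336×18.4−35.5×83.2)/0.49 = 6590 J.
ΔU = nCvΔT = 2.23×12.5×(159−334) = -4850 J.
Q = ΔU + W = 1750 J.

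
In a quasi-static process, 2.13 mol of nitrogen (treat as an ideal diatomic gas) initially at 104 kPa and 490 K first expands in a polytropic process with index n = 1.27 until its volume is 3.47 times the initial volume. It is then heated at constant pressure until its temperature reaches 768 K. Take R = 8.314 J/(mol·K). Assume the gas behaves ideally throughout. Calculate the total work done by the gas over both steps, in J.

V₁ = nRT₁/P₁ = 2.13×8.314×490/104 = 83.4 L.
Step 1 — Polytropic n=1.27: T₂ = T₁(V₁/V₂)^(n−1) = 490×(0.288)^0.27 = 350 K; P₂ = P₁(V₁/V₂)^n = 21.4 kPa.
W = (P₁V₁−P₂V₂)/(n−1) = (104×83.4−21.4×290)/0.27 = 9170 J.
ΔU = nCvΔT = 2.13×20.8×(350−490) = -6190 J.
Q = ΔU + W = 2980 J.
State after step 1: P = 21.4 kPa, V = 290 L, T = 350 K.
Step 2 — Isobaric: P stays 21.4 kPa; V/T = const ⇒ T₂ = 768 K, V₂ = 635 L.
W = PΔV = 21.4×(635−290) kPa·L = 7400 J.
ΔU = nCvΔT = 2.13×20.8×(768−350) = 18500 J.
Q = ΔU + W = nCpΔT = 25900 J.
Net over both steps: W = 16600 J, Q = 28900 J, ΔU = 12300 J.

16600 J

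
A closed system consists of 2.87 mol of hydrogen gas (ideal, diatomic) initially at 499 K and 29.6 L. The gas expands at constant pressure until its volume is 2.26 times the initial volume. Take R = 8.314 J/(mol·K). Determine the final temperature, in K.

P₁ = nRT₁/V₁ = 2.87×8.314×499/29.6 = 402 kPa.
Isobaric: P stays 402 kPa; V/T = const ⇒ T₂ = 1130 K, V₂ = 66.9 L.

1130 K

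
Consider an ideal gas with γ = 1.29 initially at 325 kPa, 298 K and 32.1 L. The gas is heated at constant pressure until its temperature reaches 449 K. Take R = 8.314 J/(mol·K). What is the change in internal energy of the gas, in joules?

18200 J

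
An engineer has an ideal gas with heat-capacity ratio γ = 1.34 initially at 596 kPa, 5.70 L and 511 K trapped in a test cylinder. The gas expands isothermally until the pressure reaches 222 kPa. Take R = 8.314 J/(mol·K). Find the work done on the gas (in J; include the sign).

-3350 J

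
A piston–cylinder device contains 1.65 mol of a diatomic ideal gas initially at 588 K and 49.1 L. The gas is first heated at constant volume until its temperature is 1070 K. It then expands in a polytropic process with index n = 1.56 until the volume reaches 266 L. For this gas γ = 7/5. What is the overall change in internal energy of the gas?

P₁ = nRT₁/V₁ = 1.65×8.314×588/49.1 = 164 kPa.
Step 1 — Isochoric: V stays 49.1 L; P/T = const ⇒ T₂ = 1070 K, P₂ = 299 kPa.
W = 0 (no volume change).
ΔU = nCvΔT = 1.65×20.8×(1070−588) = 16500 J.
Q = ΔU = 16500 J.
State after step 1: P = 299 kPa, V = 49.1 L, T = 1070 K.
Step 2 — Polytropic n=1.56: T₂ = T₁(V₁/V₂)^(n−1) = 1070×(0.185)^0.56 = 415 K; P₂ = P₁(V₁/V₂)^n = 21.4 kPa.
W = (P₁V₁−P₂V₂)/(n−1) = (299×49.1−21.4×266)/0.56 = 16000 J.
ΔU = nCvΔT = 1.65×20.8×(415−1070) = -22500 J.
Q = ΔU + W = -6410 J.
Net over both steps: W = 16000 J, Q = 10100 J, ΔU = -5920 J.

-5920 J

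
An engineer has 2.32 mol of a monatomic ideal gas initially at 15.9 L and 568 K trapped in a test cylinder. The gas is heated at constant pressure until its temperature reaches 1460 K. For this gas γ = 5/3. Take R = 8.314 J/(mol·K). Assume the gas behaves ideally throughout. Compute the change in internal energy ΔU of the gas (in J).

25800 J

P₁ = nRT₁/V₁ = 2.32×8.314×568/15.9 = 689 kPa.
Isobaric: P stays 689 kPa; V/T = const ⇒ T₂ = 1460 K, V₂ = 40.9 L.
For an ideal gas ΔU = nCvΔT with Cv = (3/2)R = 12.5 J/(mol·K).
ΔU = 2.32×12.5×(1460−568) = 25800 J.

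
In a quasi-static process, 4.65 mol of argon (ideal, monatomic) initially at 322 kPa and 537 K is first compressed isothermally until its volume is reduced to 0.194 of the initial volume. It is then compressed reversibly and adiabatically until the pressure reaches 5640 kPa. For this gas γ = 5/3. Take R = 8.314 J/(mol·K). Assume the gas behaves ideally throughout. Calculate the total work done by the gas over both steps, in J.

-53700 J

V₁ = nRT₁/P₁ = 4.65×8.314×537/322 = 64.5 L.
Step 1 — Isothermal: T stays 537 K; PV = const ⇒ V₂ = 12.5 L, P₂ = 1660 kPa.
ΔU = 0 (ideal gas, T constant).
W = nRT ln(V₂/V₁) = 4.65×8.314×537×ln(0.194) = -34000 J.
Q = ΔU + W = -34000 J.
State after step 1: P = 1660 kPa, V = 12.5 L, T = 537 K.
Step 2 — Adiabatic: T₂/T₁ = (P₂/P₁)^((γ−1)/γ) ⇒ T₂ = 537×(3.40)^0.400 = 876 K; V₂ = 6.00 L.
ΔU = nCvΔT = 4.65×12.5×(876−537) = 19700 J.
Q = 0 for an adiabatic process, so W = −ΔU = -19700 J.
Net over both steps: W = -53700 J, Q = -34000 J, ΔU = 19700 J.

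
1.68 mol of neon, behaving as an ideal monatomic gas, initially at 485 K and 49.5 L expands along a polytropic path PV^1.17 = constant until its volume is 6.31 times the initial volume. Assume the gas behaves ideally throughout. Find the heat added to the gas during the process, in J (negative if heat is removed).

7980 J

P₁ = nRT₁/V₁ = 1.68×8.314×485/49.5 = 137 kPa.
Polytropic n=1.17: T₂ = T₁(V₁/V₂)^(n−1) = 485×(0.158)^0.17 = 355 K; P₂ = P₁(V₁/V₂)^n = 15.9 kPa.
W = (P₁V₁−P₂V₂)/(n−1) = (137×49.5−15.9×312)/0.17 = 10700 J.
ΔU = nCvΔT = 1.68×12.5×(355−485) = -2730 J.
Q = ΔU + W = 7980 J.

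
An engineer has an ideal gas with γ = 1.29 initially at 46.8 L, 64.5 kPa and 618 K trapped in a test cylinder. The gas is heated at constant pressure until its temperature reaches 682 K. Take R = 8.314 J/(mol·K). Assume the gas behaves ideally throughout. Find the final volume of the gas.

51.6 L

Isobaric: P stays 64.5 kPa; V/T = const ⇒ T₂ = 682 K, V₂ = 51.6 L.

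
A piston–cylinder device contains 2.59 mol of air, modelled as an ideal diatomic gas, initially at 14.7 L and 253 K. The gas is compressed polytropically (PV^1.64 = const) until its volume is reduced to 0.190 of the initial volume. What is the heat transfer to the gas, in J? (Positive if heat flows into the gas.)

9680 J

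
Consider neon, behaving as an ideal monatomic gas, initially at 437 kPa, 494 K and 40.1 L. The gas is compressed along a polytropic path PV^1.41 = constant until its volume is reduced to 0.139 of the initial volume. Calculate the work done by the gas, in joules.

-53200 J

n = P₁V₁/(RT₁) = 437×40.1/(8.314×494) = 4.27 mol.
Polytropic n=1.41: T₂ = T₁(V₁/V₂)^(n−1) = 494×(7.19)^0.41 = 1110 K; P₂ = P₁(V₁/V₂)^n = 7060 kPa.
W = (P₁V₁−P₂V₂)/(n−1) = (437×40.1−7060×5.57)/0.41 = -53200 J.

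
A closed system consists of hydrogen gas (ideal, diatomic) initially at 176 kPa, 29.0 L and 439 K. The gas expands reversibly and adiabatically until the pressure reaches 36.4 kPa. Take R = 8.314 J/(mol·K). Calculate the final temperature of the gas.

Adiabatic: T₂/T₁ = (P₂/P₁)^((γ−1)/γ) ⇒ T₂ = 439×(0.207)^0.286 = 280 K; V₂ = 89.4 L.

280 K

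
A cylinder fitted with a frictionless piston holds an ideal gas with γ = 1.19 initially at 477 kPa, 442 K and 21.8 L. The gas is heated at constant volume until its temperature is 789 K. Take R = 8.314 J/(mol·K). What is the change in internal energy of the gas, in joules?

n = P₁V₁/(RT₁) = 477×21.8/(8.314×442) = 2.83 mol.
Isochoric: V stays 21.8 L; P/T = const ⇒ T₂ = 789 K, P₂ = 851 kPa.
For an ideal gas ΔU = nCvΔT with Cv = R/(γ−1) = 43.8 J/(mol·K).
ΔU = 2.83×43.8×(789−442) = 43000 J.

43000 J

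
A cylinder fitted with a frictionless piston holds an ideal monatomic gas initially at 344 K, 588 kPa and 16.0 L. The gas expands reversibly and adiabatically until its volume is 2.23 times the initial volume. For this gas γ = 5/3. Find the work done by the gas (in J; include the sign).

5840 J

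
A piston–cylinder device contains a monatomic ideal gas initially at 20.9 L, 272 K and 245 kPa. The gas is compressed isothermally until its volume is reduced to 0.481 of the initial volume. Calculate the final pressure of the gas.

509 kPa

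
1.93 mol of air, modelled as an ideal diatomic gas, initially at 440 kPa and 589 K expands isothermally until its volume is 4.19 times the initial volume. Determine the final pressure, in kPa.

105 kPa

V₁ = nRT₁/P₁ = 1.93×8.314×589/440 = 21.5 L.
Isothermal: T stays 589 K; PV = const ⇒ V₂ = 90.0 L, P₂ = 105 kPa.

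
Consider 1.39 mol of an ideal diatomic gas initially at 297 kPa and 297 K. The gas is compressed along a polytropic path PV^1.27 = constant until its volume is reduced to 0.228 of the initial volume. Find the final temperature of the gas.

V₁ = nRT₁/P₁ = 1.39×8.314×297/297 = 11.6 L.
Polytropic n=1.27: T₂ = T₁(V₁/V₂)^(n−1) = 297×(4.39)^0.27 = 443 K; P₂ = P₁(V₁/V₂)^n = 1940 kPa.

443 K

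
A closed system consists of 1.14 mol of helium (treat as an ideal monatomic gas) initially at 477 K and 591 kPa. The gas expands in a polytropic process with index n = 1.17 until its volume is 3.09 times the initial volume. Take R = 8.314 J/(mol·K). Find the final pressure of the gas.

158 kPa

V₁ = nRT₁/P₁ = 1.14×8.314×477/591 = 7.65 L.
Polytropic n=1.17: T₂ = T₁(V₁/V₂)^(n−1) = 477×(0.324)^0.17 = 394 K; P₂ = P₁(V₁/V₂)^n = 158 kPa.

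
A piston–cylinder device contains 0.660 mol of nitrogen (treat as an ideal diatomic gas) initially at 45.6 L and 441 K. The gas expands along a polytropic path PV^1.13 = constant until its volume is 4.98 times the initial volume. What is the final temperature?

358 K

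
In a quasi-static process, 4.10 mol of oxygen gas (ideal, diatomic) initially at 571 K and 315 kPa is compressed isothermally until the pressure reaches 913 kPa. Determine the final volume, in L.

V₁ = nRT₁/P₁ = 4.10×8.314×571/315 = 61.8 L.
Isothermal: T stays 571 K; PV = const ⇒ V₂ = 21.3 L, P₂ = 913 kPa.

21.3 L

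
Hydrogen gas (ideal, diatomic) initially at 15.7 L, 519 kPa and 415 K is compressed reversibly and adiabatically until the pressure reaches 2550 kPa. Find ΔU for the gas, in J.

11700 J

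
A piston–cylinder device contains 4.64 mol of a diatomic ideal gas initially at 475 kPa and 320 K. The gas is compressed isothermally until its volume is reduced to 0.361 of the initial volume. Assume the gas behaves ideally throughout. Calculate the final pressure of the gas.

V₁ = nRT₁/P₁ = 4.64×8.314×320/475 = 26.0 L.
Isothermal: T stays 320 K; PV = const ⇒ V₂ = 9.38 L, P₂ = 1320 kPa.

1320 kPa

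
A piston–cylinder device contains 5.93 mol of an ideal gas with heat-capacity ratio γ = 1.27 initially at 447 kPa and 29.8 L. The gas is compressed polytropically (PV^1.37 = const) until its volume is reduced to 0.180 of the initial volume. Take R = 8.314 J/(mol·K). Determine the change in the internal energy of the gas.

43700 J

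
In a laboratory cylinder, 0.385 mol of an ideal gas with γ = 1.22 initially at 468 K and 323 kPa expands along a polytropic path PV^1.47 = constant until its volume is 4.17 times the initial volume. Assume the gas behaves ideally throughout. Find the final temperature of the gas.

V₁ = nRT₁/P₁ = 0.385×8.314×468/323 = 4.64 L.
Polytropic n=1.47: T₂ = T₁(V₁/V₂)^(n−1) = 468×(0.240)^0.47 = 239 K; P₂ = P₁(V₁/V₂)^n = 39.6 kPa.

239 K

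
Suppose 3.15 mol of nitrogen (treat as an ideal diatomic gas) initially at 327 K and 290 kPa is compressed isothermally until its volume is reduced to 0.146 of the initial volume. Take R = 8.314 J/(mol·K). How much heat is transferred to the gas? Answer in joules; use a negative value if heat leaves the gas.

V₁ = nRT₁/P₁ = 3.15×8.314×327/290 = 29.5 L.
Isothermal: T stays 327 K; PV = const ⇒ V₂ = 4.31 L, P₂ = 1990 kPa.
ΔU = 0 (ideal gas, T constant).
W = nRT ln(V₂/V₁) = 3.15×8.314×327×ln(0.146) = -16500 J.
Q = ΔU + W = -16500 J.

-16500 J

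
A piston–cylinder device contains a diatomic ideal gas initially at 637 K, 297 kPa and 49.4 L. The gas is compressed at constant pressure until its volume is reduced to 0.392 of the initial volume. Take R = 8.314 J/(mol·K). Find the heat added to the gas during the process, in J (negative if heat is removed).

-31200 J

n = P₁V₁/(RT₁) = 297×49.4/(8.314×637) = 2.77 mol.
Isobaric: P stays 297 kPa; V/T = const ⇒ T₂ = 250 K, V₂ = 19.4 L.
W = PΔV = 297×(19.4−49.4) kPa·L = -8920 J.
ΔU = nCvΔT = 2.77×20.8×(250−637) = -22300 J.
Q = ΔU + W = nCpΔT = -31200 J.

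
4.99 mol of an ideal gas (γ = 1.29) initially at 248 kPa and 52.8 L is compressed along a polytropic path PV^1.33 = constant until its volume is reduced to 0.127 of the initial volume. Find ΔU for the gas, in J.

T₁ = P₁V₁/(nR) = 248×52.8/(4.99×8.314) = 316 K.
Polytropic n=1.33: T₂ = T₁(V₁/V₂)^(n−1) = 316×(7.87)^0.33 = 624 K; P₂ = P₁(V₁/V₂)^n = 3860 kPa.
For an ideal gas ΔU = nCvΔT with Cv = R/(γ−1) = 28.7 J/(mol·K).
ΔU = 4.99×28.7×(624−316) = 44100 J.

44100 J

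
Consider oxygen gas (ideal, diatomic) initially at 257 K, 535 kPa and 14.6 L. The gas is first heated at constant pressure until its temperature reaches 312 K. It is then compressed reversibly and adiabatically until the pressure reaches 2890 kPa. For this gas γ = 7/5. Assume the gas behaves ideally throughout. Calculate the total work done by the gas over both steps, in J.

-13000 J

n = P₁V₁/(RT₁) = 535×14.6/(8.314×257) = 3.66 mol.
Step 1 — Isobaric: P stays 535 kPa; V/T = const ⇒ T₂ = 312 K, V₂ = 17.7 L.
W = PΔV = 535×(17.7−14.6) kPa·L = 1670 J.
ΔU = nCvΔT = 3.66×20.8×(312−257) = 4180 J.
Q = ΔU + W = nCpΔT = 5850 J.
State after step 1: P = 535 kPa, V = 17.7 L, T = 312 K.
Step 2 — Adiabatic: T₂/T₁ = (P₂/P₁)^((γ−1)/γ) ⇒ T₂ = 312×(5.40)^0.286 = 505 K; V₂ = 5.31 L.
ΔU = nCvΔT = 3.66×20.8×(505−312) = 14700 J.
Q = 0 for an adiabatic process, so W = −ΔU = -14700 J.
Net over both steps: W = -13000 J, Q = 5850 J, ΔU = 18900 J.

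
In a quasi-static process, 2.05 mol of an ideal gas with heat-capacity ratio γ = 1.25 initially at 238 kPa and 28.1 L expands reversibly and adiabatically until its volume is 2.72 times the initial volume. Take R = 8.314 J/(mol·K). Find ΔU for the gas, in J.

T₁ = P₁V₁/(nR) = 238×28.1/(2.05×8.314) = 392 K.
Adiabatic: TV^(γ−1) = const ⇒ T₂ = 392×(0.368)^0.250 = 306 K; PV^γ = const ⇒ P₂ = 68.1 kPa.
For an ideal gas ΔU = nCvΔT with Cv = R/(γ−1) = 33.3 J/(mol·K).
ΔU = 2.05×33.3×(306−392) = -5920 J.

-5920 J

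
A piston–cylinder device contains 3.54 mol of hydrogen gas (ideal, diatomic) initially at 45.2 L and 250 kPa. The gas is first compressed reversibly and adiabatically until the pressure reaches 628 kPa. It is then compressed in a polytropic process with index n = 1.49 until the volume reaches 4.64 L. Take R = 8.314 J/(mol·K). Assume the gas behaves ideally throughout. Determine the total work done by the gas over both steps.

T₁ = P₁V₁/(nR) = 250×45.2/(3.54×8.314) = 384 K.
Step 1 — Adiabatic: T₂/T₁ = (P₂/P₁)^((γ−1)/γ) ⇒ T₂ = 384×(2.51)^0.286 = 500 K; V₂ = 23.4 L.
ΔU = nCvΔT = 3.54×20.8×(500−384) = 8500 J.
Q = 0 for an adiabatic process, so W = −ΔU = -8500 J.
State after step 1: P = 628 kPa, V = 23.4 L, T = 500 K.
Step 2 — Polytropic n=1.49: T₂ = T₁(V₁/V₂)^(n−1) = 500×(5.05)^0.49 = 1100 K; P₂ = P₁(V₁/V₂)^n = 7000 kPa.
W = (P₁V₁−P₂V₂)/(n−1) = (628×23.4−7000×4.64)/0.49 = -36300 J.
ΔU = nCvΔT = 3.54×20.8×(1100−500) = 44500 J.
Q = ΔU + W = 8170 J.
Net over both steps: W = -44800 J, Q = 8170 J, ΔU = 53000 J.

-44800 J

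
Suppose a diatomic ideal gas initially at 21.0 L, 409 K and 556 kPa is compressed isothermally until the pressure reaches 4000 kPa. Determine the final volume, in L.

Isothermal: T stays 409 K; PV = const ⇒ V₂ = 2.92 L, P₂ = 4000 kPa.

2.92 L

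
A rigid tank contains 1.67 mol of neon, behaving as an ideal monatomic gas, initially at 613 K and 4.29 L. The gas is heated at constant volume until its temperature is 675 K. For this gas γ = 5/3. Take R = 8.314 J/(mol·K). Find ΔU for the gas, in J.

P₁ = nRT₁/V₁ = 1.67×8.314×613/4.29 = 1980 kPa.
Isochoric: V stays 4.29 L; P/T = const ⇒ T₂ = 675 K, P₂ = 2180 kPa.
For an ideal gas ΔU = nCvΔT with Cv = (3/2)R = 12.5 J/(mol·K).
ΔU = 1.67×12.5×(675−613) = 1290 J.

1290 J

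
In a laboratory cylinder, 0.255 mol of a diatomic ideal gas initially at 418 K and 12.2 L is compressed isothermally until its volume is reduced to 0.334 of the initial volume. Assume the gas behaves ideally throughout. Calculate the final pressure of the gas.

P₁ = nRT₁/V₁ = 0.255×8.314×418/12.2 = 72.6 kPa.
Isothermal: T stays 418 K; PV = const ⇒ V₂ = 4.07 L, P₂ = 217 kPa.

217 kPa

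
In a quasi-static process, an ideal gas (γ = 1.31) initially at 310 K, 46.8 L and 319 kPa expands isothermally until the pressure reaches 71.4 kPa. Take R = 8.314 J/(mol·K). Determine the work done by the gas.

22300 J

n = P₁V₁/(RT₁) = 319×46.8/(8.314×310) = 5.79 mol.
Isothermal: T stays 310 K; PV = const ⇒ V₂ = 209 L, P₂ = 71.4 kPa.
W = nRT ln(V₂/V₁) = 5.79×8.314×310×ln(4.47) = 22300 J.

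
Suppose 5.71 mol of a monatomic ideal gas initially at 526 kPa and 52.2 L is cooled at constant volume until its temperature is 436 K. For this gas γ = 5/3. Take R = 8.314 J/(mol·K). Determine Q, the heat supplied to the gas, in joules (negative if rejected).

T₁ = P₁V₁/(nR) = 526×52.2/(5.71×8.314) = 578 K.
Isochoric: V stays 52.2 L; P/T = const ⇒ T₂ = 436 K, P₂ = 397 kPa.
W = 0 (no volume change).
ΔU = nCvΔT = 5.71×12.5×(436−578) = -10100 J.
Q = ΔU = -10100 J.

-10100 J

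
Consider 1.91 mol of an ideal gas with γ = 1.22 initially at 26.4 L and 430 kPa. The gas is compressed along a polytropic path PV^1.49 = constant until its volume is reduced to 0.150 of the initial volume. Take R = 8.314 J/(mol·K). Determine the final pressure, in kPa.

7260 kPa

T₁ = P₁V₁/(nR) = 430×26.4/(1.91×8.314) = 715 K.
Polytropic n=1.49: T₂ = T₁(V₁/V₂)^(n−1) = 715×(6.67)^0.49 = 1810 K; P₂ = P₁(V₁/V₂)^n = 7260 kPa.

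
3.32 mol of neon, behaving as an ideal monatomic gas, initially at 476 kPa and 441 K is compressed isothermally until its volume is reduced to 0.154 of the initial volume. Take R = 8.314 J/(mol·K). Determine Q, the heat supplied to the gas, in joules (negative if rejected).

-22800 J

V₁ = nRT₁/P₁ = 3.32×8.314×441/476 = 25.6 L.
Isothermal: T stays 441 K; PV = const ⇒ V₂ = 3.94 L, P₂ = 3090 kPa.
ΔU = 0 (ideal gas, T constant).
W = nRT ln(V₂/V₁) = 3.32×8.314×441×ln(0.154) = -22800 J.
Q = ΔU + W = -22800 J.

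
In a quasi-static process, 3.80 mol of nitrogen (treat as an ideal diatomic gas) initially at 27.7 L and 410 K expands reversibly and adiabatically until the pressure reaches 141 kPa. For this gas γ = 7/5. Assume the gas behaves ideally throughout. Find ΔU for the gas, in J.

P₁ = nRT₁/V₁ = 3.80×8.314×410/27.7 = 468 kPa.
Adiabatic: T₂/T₁ = (P₂/P₁)^((γ−1)/γ) ⇒ T₂ = 410×(0.302)^0.286 = 291 K; V₂ = 65.2 L.
For an ideal gas ΔU = nCvΔT with Cv = (5/2)R = 20.8 J/(mol·K).
ΔU = 3.80×20.8×(291−410) = -9390 J.

-9390 J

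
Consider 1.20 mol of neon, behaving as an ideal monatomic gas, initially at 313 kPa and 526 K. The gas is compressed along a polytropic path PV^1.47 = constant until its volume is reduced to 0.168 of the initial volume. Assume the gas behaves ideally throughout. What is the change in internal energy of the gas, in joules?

10300 J

V₁ = nRT₁/P₁ = 1.20×8.314×526/313 = 16.8 L.
Polytropic n=1.47: T₂ = T₁(V₁/V₂)^(n−1) = 526×(5.95)^0.47 = 1220 K; P₂ = P₁(V₁/V₂)^n = 4310 kPa.
For an ideal gas ΔU = nCvΔT with Cv = (3/2)R = 12.5 J/(mol·K).
ΔU = 1.20×12.5×(1220−526) = 10300 J.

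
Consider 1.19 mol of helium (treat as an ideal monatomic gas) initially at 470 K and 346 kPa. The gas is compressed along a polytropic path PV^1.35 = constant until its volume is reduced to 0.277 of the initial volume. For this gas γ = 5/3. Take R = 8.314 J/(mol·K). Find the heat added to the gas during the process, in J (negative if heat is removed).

-3580 J

V₁ = nRT₁/P₁ = 1.19×8.314×470/346 = 13.4 L.
Polytropic n=1.35: T₂ = T₁(V₁/V₂)^(n−1) = 470×(3.61)^0.35 = 737 K; P₂ = P₁(V₁/V₂)^n = 1960 kPa.
W = (P₁V₁−P₂V₂)/(n−1) = (346×13.4−1960×3.72)/0.35 = -7540 J.
ΔU = nCvΔT = 1.19×12.5×(737−470) = 3960 J.
Q = ΔU + W = -3580 J.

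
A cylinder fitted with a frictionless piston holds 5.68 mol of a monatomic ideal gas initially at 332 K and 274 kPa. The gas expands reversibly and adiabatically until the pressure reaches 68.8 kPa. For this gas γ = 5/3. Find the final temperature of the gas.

191 K

V₁ = nRT₁/P₁ = 5.68×8.314×332/274 = 57.2 L.
Adiabatic: T₂/T₁ = (P₂/P₁)^((γ−1)/γ) ⇒ T₂ = 332×(0.251)^0.400 = 191 K; V₂ = 131 L.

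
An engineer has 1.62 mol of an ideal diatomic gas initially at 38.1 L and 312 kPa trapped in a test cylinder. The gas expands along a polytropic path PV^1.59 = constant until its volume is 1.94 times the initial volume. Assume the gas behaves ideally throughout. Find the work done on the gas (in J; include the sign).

-6520 J

T₁ = P₁V₁/(nR) = 312×38.1/(1.62×8.314) = 883 K.
Polytropic n=1.59: T₂ = T₁(V₁/V₂)^(n−1) = 883×(0.515)^0.59 = 597 K; P₂ = P₁(V₁/V₂)^n = 109 kPa.
W = (P₁V₁−P₂V₂)/(n−1) = (312×38.1−109×73.9)/0.59 = 6520 J.
Work done on the gas = −W_by = -6520 J.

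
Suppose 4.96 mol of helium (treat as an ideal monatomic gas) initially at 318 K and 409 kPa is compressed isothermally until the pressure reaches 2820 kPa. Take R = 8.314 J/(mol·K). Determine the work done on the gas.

V₁ = nRT₁/P₁ = 4.96×8.314×318/409 = 32.1 L.
Isothermal: T stays 318 K; PV = const ⇒ V₂ = 4.65 L, P₂ = 2820 kPa.
W = nRT ln(V₂/V₁) = 4.96×8.314×318×ln(0.145) = -25300 J.
Work done on the gas = −W_by = 25300 J.

25300 J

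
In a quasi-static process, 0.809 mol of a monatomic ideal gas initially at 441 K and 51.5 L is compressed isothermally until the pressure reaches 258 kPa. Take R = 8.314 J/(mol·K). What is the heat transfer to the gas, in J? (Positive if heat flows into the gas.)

-4450 J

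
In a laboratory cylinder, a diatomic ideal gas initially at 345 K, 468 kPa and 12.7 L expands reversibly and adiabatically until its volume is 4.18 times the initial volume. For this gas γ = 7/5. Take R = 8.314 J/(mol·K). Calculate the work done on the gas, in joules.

-6470 J

n = P₁V₁/(RT₁) = 468×12.7/(8.314×345) = 2.07 mol.
Adiabatic: TV^(γ−1) = const ⇒ T₂ = 345×(0.239)^0.400 = 195 K; PV^γ = const ⇒ P₂ = 63.2 kPa.
ΔU = nCvΔT = 2.07×20.8×(195−345) = -6470 J.
Q = 0 for an adiabatic process, so W = −ΔU = 6470 J.
Work done on the gas = −W_by = -6470 J.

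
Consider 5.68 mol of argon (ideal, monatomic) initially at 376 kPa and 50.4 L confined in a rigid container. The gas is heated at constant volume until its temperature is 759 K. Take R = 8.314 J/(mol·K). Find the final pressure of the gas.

711 kPa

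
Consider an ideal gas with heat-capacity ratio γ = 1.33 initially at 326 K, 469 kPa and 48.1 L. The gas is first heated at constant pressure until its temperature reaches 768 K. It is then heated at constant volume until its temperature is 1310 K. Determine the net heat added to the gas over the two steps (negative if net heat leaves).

n = P₁V₁/(RT₁) = 469×48.1/(8.314×326) = 8.32 mol.
Step 1 — Isobaric: P stays 469 kPa; V/T = const ⇒ T₂ = 768 K, V₂ = 113 L.
W = PΔV = 469×(113−48.1) kPa·L = 30600 J.
ΔU = nCvΔT = 8.32×25.2×(768−326) = 92700 J.
Q = ΔU + W = nCpΔT = 123000 J.
State after step 1: P = 469 kPa, V = 113 L, T = 768 K.
Step 2 — Isochoric: V stays 113 L; P/T = const ⇒ T₂ = 1310 K, P₂ = 800 kPa.
W = 0 (no volume change).
ΔU = nCvΔT = 8.32×25.2×(1310−768) = 114000 J.
Q = ΔU = 114000 J.
Net over both steps: W = 30600 J, Q = 237000 J, ΔU = 206000 J.

237000 J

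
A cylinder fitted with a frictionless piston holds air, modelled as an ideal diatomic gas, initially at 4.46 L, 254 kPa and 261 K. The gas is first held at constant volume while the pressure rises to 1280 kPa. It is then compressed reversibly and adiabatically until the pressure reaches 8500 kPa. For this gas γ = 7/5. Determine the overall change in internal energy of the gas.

n = P₁V₁/(RT₁) = 254×4.46/(8.314×261) = 0.522 mol.
Step 1 — Isochoric: V stays 4.46 L; P/T = const ⇒ T₂ = 1320 K, P₂ = 1280 kPa.
W = 0 (no volume change).
ΔU = nCvΔT = 0.522×20.8×(1320−261) = 11400 J.
Q = ΔU = 11400 J.
State after step 1: P = 1280 kPa, V = 4.46 L, T = 1320 K.
Step 2 — Adiabatic: T₂/T₁ = (P₂/P₁)^((γ−1)/γ) ⇒ T₂ = 1320×(6.64)^0.286 = 2260 K; V₂ = 1.15 L.
ΔU = nCvΔT = 0.522×20.8×(2260−1320) = 10200 J.
Q = 0 for an adiabatic process, so W = −ΔU = -10200 J.
Net over both steps: W = -10200 J, Q = 11400 J, ΔU = 21700 J.

21700 J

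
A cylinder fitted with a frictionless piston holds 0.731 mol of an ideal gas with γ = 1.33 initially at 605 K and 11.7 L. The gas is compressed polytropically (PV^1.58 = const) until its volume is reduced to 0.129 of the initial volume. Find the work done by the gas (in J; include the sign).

-14500 J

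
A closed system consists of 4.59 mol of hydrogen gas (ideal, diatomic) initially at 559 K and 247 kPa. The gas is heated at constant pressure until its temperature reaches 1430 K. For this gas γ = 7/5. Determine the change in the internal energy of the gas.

83100 J

V₁ = nRT₁/P₁ = 4.59×8.314×559/247 = 86.4 L.
Isobaric: P stays 247 kPa; V/T = const ⇒ T₂ = 1430 K, V₂ = 221 L.
For an ideal gas ΔU = nCvΔT with Cv = (5/2)R = 20.8 J/(mol·K).
ΔU = 4.59×20.8×(1430−559) = 83100 J.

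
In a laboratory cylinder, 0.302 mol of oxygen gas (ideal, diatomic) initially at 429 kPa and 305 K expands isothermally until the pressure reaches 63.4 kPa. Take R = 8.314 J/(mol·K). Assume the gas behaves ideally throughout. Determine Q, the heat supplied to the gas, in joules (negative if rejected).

1460 J

V₁ = nRT₁/P₁ = 0.302×8.314×305/429 = 1.79 L.
Isothermal: T stays 305 K; PV = const ⇒ V₂ = 12.1 L, P₂ = 63.4 kPa.
ΔU = 0 (ideal gas, T constant).
W = nRT ln(V₂/V₁) = 0.302×8.314×305×ln(6.77) = 1460 J.
Q = ΔU + W = 1460 J.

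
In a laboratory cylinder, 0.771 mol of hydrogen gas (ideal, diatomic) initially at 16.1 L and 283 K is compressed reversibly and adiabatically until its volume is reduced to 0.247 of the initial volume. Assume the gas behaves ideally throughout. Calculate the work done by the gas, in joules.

P₁ = nRT₁/V₁ = 0.771×8.314×283/16.1 = 113 kPa.
Adiabatic: TV^(γ−1) = const ⇒ T₂ = 283×(4.05)^0.400 = 495 K; PV^γ = const ⇒ P₂ = 798 kPa.
ΔU = nCvΔT = 0.771×20.8×(495−283) = 3400 J.
Q = 0 for an adiabatic process, so W = −ΔU = -3400 J.

-3400 J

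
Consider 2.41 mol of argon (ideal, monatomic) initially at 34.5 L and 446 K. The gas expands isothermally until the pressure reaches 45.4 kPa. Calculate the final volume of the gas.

197 L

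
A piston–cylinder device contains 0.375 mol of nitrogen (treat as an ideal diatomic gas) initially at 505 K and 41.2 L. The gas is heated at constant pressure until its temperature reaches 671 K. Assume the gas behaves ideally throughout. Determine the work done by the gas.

P₁ = nRT₁/V₁ = 0.375×8.314×505/41.2 = 38.2 kPa.
Isobaric: P stays 38.2 kPa; V/T = const ⇒ T₂ = 671 K, V₂ = 54.7 L.
W = PΔV = 38.2×(54.7−41.2) kPa·L = 518 J.

518 J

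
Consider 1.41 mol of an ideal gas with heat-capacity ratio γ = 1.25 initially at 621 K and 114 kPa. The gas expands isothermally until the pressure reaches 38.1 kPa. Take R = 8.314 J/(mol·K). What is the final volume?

191 L

V₁ = nRT₁/P₁ = 1.41×8.314×621/114 = 63.9 L.
Isothermal: T stays 621 K; PV = const ⇒ V₂ = 191 L, P₂ = 38.1 kPa.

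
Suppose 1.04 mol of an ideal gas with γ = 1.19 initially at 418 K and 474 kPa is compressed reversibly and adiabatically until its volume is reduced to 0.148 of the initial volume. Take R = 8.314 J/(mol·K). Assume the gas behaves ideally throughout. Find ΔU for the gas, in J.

8320 J

V₁ = nRT₁/P₁ = 1.04×8.314×418/474 = 7.63 L.
Adiabatic: TV^(γ−1) = const ⇒ T₂ = 418×(6.76)^0.190 = 601 K; PV^γ = const ⇒ P₂ = 4600 kPa.
For an ideal gas ΔU = nCvΔT with Cv = R/(γ−1) = 43.8 J/(mol·K).
ΔU = 1.04×43.8×(601−418) = 8320 J.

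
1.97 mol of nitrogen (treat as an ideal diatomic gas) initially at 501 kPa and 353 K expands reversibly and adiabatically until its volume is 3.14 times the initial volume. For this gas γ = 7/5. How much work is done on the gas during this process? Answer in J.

V₁ = nRT₁/P₁ = 1.97×8.314×353/501 = 11.5 L.
Adiabatic: TV^(γ−1) = const ⇒ T₂ = 353×(0.318)^0.400 = 223 K; PV^γ = const ⇒ P₂ = 101 kPa.
ΔU = nCvΔT = 1.97×20.8×(223−353) = -5310 J.
Q = 0 for an adiabatic process, so W = −ΔU = 5310 J.
Work done on the gas = −W_by = -5310 J.

-5310 J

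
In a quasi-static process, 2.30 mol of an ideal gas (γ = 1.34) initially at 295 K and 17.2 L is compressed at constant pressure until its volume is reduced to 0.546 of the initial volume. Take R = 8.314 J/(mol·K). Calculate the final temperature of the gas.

P₁ = nRT₁/V₁ = 2.30×8.314×295/17.2 = 328 kPa.
Isobaric: P stays 328 kPa; V/T = const ⇒ T₂ = 161 K, V₂ = 9.39 L.

161 K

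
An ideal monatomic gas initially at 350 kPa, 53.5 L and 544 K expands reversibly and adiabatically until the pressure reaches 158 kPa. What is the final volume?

Adiabatic: T₂/T₁ = (P₂/P₁)^((γ−1)/γ) ⇒ T₂ = 544×(0.451)^0.400 = 396 K; V₂ = 86.2 L.

86.2 L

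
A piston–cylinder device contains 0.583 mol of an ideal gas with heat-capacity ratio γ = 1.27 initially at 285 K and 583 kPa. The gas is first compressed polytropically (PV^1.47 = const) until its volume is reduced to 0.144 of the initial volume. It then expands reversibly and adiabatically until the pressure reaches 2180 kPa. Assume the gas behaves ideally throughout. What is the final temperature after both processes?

512 K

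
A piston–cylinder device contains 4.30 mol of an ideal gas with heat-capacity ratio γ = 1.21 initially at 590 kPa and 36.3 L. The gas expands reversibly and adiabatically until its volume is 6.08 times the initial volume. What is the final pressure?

66.4 kPa

T₁ = P₁V₁/(nR) = 590×36.3/(4.30×8.314) = 599 K.
Adiabatic: TV^(γ−1) = const ⇒ T₂ = 599×(0.164)^0.210 = 410 K; PV^γ = const ⇒ P₂ = 66.4 kPa.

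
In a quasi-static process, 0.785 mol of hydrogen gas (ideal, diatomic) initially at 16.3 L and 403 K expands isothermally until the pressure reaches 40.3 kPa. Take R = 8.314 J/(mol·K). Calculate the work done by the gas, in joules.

3650 J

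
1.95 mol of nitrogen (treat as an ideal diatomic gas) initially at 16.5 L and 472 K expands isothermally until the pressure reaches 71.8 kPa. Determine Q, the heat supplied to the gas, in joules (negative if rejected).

14300 J

P₁ = nRT₁/V₁ = 1.95×8.314×472/16.5 = 464 kPa.
Isothermal: T stays 472 K; PV = const ⇒ V₂ = 107 L, P₂ = 71.8 kPa.
ΔU = 0 (ideal gas, T constant).
W = nRT ln(V₂/V₁) = 1.95×8.314×472×ln(6.46) = 14300 J.
Q = ΔU + W = 14300 J.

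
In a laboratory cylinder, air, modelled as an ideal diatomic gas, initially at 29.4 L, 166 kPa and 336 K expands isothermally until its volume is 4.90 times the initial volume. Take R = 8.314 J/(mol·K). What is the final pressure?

33.9 kPa

Isothermal: T stays 336 K; PV = const ⇒ V₂ = 144 L, P₂ = 33.9 kPa.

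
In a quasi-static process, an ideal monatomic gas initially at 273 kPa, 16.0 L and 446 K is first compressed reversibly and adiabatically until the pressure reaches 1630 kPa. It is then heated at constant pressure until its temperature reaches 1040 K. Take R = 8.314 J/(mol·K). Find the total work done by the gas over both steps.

n = P₁V₁/(RT₁) = 273×16.0/(8.314×446) = 1.18 mol.
Step 1 — Adiabatic: T₂/T₁ = (P₂/P₁)^((γ−1)/γ) ⇒ T₂ = 446×(5.97)^0.400 = 911 K; V₂ = 5.48 L.
ΔU = nCvΔT = 1.18×12.5×(911−446) = 6840 J.
Q = 0 for an adiabatic process, so W = −ΔU = -6840 J.
State after step 1: P = 1630 kPa, V = 5.48 L, T = 911 K.
Step 2 — Isobaric: P stays 1630 kPa; V/T = const ⇒ T₂ = 1040 K, V₂ = 6.25 L.
W = PΔV = 1630×(6.25−5.48) kPa·L = 1260 J.
ΔU = nCvΔT = 1.18×12.5×(1040−911) = 1890 J.
Q = ΔU + W = nCpΔT = 3150 J.
Net over both steps: W = -5580 J, Q = 3150 J, ΔU = 8730 J.

-5580 J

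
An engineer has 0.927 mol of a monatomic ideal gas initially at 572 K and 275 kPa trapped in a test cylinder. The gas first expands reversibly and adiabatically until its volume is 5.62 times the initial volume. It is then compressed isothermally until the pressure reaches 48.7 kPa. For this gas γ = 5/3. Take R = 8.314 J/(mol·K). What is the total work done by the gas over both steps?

2920 J

V₁ = nRT₁/P₁ = 0.927×8.314×572/275 = 16.0 L.
Step 1 — Adiabatic: TV^(γ−1) = const ⇒ T₂ = 572×(0.178)^0.667 = 181 K; PV^γ = const ⇒ P₂ = 15.5 kPa.
ΔU = nCvΔT = 0.927×12.5×(181−572) = -4520 J.
Q = 0 for an adiabatic process, so W = −ΔU = 4520 J.
State after step 1: P = 15.5 kPa, V = 90.1 L, T = 181 K.
Step 2 — Isothermal: T stays 181 K; PV = const ⇒ V₂ = 28.6 L, P₂ = 48.7 kPa.
ΔU = 0 (ideal gas, T constant).
W = nRT ln(V₂/V₁) = 0.927×8.314×181×ln(0.318) = -1600 J.
Q = ΔU + W = -1600 J.
Net over both steps: W = 2920 J, Q = -1600 J, ΔU = -4520 J.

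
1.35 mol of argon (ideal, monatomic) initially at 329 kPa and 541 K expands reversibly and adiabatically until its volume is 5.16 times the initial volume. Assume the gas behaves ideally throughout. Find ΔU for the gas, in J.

V₁ = nRT₁/P₁ = 1.35×8.314×541/329 = 18.5 L.
Adiabatic: TV^(γ−1) = const ⇒ T₂ = 541×(0.194)^0.667 = 181 K; PV^γ = const ⇒ P₂ = 21.4 kPa.
For an ideal gas ΔU = nCvΔT with Cv = (3/2)R = 12.5 J/(mol·K).
ΔU = 1.35×12.5×(181−541) = -6060 J.

-6060 J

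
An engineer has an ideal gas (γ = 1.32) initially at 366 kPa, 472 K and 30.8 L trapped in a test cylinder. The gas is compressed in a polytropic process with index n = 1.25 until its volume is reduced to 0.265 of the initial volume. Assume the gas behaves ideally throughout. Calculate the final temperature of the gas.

Polytropic n=1.25: T₂ = T₁(V₁/V₂)^(n−1) = 472×(3.77)^0.25 = 658 K; P₂ = P₁(V₁/V₂)^n = 1920 kPa.

658 K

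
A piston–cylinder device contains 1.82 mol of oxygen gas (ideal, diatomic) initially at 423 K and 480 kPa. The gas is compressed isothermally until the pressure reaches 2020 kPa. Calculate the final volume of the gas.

3.17 L

V₁ = nRT₁/P₁ = 1.82×8.314×423/480 = 13.3 L.
Isothermal: T stays 423 K; PV = const ⇒ V₂ = 3.17 L, P₂ = 2020 kPa.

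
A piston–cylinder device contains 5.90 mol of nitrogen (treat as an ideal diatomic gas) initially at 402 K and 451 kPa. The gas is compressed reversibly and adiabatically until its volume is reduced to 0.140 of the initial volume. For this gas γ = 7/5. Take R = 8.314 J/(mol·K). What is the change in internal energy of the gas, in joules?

V₁ = nRT₁/P₁ = 5.90×8.314×402/451 = 43.7 L.
Adiabatic: TV^(γ−1) = const ⇒ T₂ = 402×(7.14)^0.400 = 883 K; PV^γ = const ⇒ P₂ = 7070 kPa.
For an ideal gas ΔU = nCvΔT with Cv = (5/2)R = 20.8 J/(mol·K).
ΔU = 5.90×20.8×(883−402) = 58900 J.

58900 J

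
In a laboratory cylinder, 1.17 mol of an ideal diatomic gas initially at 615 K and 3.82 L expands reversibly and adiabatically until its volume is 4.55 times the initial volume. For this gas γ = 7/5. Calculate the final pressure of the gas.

188 kPa

P₁ = nRT₁/V₁ = 1.17×8.314×615/3.82 = 1570 kPa.
Adiabatic: TV^(γ−1) = const ⇒ T₂ = 615×(0.220)^0.400 = 335 K; PV^γ = const ⇒ P₂ = 188 kPa.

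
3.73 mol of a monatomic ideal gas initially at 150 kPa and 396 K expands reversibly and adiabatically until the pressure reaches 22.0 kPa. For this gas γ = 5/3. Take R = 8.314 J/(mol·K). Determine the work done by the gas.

9870 J

V₁ = nRT₁/P₁ = 3.73×8.314×396/150 = 81.9 L.
Adiabatic: T₂/T₁ = (P₂/P₁)^((γ−1)/γ) ⇒ T₂ = 396×(0.147)^0.400 = 184 K; V₂ = 259 L.
ΔU = nCvΔT = 3.73×12.5×(184−396) = -9870 J.
Q = 0 for an adiabatic process, so W = −ΔU = 9870 J.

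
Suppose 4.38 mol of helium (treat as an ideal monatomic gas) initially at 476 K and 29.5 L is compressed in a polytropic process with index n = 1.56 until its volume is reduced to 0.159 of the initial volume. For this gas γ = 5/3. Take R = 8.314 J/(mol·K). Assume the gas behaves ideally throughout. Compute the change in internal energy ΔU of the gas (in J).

46800 J

P₁ = nRT₁/V₁ = 4.38×8.314×476/29.5 = 588 kPa.
Polytropic n=1.56: T₂ = T₁(V₁/V₂)^(n−1) = 476×(6.29)^0.56 = 1330 K; P₂ = P₁(V₁/V₂)^n = 10300 kPa.
For an ideal gas ΔU = nCvΔT with Cv = (3/2)R = 12.5 J/(mol·K).
ΔU = 4.38×12.5×(1330−476) = 46800 J.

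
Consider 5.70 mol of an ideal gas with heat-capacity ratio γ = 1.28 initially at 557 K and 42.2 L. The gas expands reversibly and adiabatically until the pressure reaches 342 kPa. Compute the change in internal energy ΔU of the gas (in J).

-11700 J

P₁ = nRT₁/V₁ = 5.70×8.314×557/42.2 = 626 kPa.
Adiabatic: T₂/T₁ = (P₂/P₁)^((γ−1)/γ) ⇒ T₂ = 557×(0.547)^0.219 = 488 K; V₂ = 67.6 L.
For an ideal gas ΔU = nCvΔT with Cv = R/(γ−1) = 29.7 J/(mol·K).
ΔU = 5.70×29.7×(488−557) = -11700 J.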